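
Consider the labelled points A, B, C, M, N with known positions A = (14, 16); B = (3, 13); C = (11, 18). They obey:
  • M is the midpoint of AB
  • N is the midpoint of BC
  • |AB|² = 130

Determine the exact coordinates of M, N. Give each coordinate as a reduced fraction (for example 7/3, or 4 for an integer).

1. M_x = 17/2  [2·M = A+B = (14, 16)+(3, 13)]
2. M_y = 29/2  [2·M = A+B = (14, 16)+(3, 13)]
   so M = (17/2, 29/2)
3. N_x = 7  [2·N = B+C = (3, 13)+(11, 18)]
4. N_y = 31/2  [2·N = B+C = (3, 13)+(11, 18)]
   so N = (7, 31/2)

M = (17/2, 29/2)
N = (7, 31/2)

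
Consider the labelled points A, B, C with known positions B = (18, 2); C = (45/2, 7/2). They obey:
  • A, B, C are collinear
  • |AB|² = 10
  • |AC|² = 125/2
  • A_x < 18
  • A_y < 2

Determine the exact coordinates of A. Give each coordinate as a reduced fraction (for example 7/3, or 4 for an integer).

1. A_x = 15  [[A, B, C are collinear ⇒ -3/2x+9/2y+18=0] ∩ [|A−(18, 2)|²=10]]
2. A_y = 1  [[A, B, C are collinear ⇒ -3/2x+9/2y+18=0] ∩ [|A−(18, 2)|²=10]]
   so A = (15, 1)

A = (15, 1)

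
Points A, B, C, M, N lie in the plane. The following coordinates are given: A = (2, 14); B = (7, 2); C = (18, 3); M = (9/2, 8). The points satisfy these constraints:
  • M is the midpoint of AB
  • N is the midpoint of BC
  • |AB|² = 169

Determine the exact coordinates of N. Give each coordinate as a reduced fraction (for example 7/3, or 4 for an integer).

N = (25/2, 5/2)

1. N_x = 25/2  [2·N = B+C = (7, 2)+(18, 3)]
2. N_y = 5/2  [2·N = B+C = (7, 2)+(18, 3)]
   so N = (25/2, 5/2)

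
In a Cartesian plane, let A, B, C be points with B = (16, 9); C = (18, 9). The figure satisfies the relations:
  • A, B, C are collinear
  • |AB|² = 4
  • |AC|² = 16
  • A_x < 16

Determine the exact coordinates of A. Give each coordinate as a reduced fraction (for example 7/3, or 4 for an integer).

1. A_x = 14  [[A, B, C are collinear ⇒ 2y-18=0] ∩ [|A−(16, 9)|²=4]]
2. A_y = 9  [[A, B, C are collinear ⇒ 2y-18=0] ∩ [|A−(16, 9)|²=4]]
   so A = (14, 9)

A = (14, 9)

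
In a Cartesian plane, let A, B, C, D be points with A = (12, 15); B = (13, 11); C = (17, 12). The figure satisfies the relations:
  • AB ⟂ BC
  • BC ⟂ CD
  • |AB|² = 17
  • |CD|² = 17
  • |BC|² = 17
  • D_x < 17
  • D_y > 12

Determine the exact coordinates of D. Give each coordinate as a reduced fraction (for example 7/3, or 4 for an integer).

1. D_x = 16  [[BC ⟂ CD ⇒ 4x+1y-80=0] ∩ [|D−(17, 12)|²=17]]
2. D_y = 16  [[BC ⟂ CD ⇒ 4x+1y-80=0] ∩ [|D−(17, 12)|²=17]]
   so D = (16, 16)

D = (16, 16)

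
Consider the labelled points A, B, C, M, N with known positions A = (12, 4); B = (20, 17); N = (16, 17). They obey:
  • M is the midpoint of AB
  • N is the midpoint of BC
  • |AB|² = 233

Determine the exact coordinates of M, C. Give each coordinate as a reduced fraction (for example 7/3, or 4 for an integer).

1. M_x = 16  [2·M = A+B = (12, 4)+(20, 17)]
2. M_y = 21/2  [2·M = A+B = (12, 4)+(20, 17)]
   so M = (16, 21/2)
3. C_x = 12  [C = 2·N−B = 2·(16, 17)−(20, 17)]
4. C_y = 17  [C = 2·N−B = 2·(16, 17)−(20, 17)]
   so C = (12, 17)

M = (16, 21/2)
C = (12, 17)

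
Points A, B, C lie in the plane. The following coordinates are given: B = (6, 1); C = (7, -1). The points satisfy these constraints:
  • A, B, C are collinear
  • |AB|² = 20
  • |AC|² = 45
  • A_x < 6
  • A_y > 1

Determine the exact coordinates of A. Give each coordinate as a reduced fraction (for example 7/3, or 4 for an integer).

1. A_x = 4  [[A, B, C are collinear ⇒ 2x+1y-13=0] ∩ [|A−(6, 1)|²=20]]
2. A_y = 5  [[A, B, C are collinear ⇒ 2x+1y-13=0] ∩ [|A−(6, 1)|²=20]]
   so A = (4, 5)

A = (4, 5)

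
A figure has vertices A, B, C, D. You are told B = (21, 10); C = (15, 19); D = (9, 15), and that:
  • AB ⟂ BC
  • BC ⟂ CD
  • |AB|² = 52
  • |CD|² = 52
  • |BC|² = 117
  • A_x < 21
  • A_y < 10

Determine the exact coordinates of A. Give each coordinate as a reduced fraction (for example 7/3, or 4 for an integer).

1. A_x = 15  [[AB ⟂ BC ⇒ 6x-9y-36=0] ∩ [|A−(21, 10)|²=52]]
2. A_y = 6  [[AB ⟂ BC ⇒ 6x-9y-36=0] ∩ [|A−(21, 10)|²=52]]
   so A = (15, 6)

A = (15, 6)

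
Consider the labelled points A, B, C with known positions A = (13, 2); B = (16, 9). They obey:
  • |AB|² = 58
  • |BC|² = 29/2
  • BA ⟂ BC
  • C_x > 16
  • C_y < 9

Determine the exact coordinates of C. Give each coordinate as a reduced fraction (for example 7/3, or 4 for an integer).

C = (39/2, 15/2)

1. C_x = 39/2  [[BA ⟂ BC ⇒ -3x-7y+111=0] ∩ [|C−(16, 9)|²=29/2]]
2. C_y = 15/2  [[BA ⟂ BC ⇒ -3x-7y+111=0] ∩ [|C−(16, 9)|²=29/2]]
   so C = (39/2, 15/2)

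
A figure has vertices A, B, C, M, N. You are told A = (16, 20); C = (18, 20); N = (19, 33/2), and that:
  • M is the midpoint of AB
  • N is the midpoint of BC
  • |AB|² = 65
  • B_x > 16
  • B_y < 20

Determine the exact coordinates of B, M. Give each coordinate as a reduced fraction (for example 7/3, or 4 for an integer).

1. B_x = 20  [B = 2·N−C = 2·(19, 33/2)−(18, 20)]
2. B_y = 13  [B = 2·N−C = 2·(19, 33/2)−(18, 20)]
   so B = (20, 13)
3. M_x = 18  [2·M = A+B = (16, 20)+(20, 13)]
4. M_y = 33/2  [2·M = A+B = (16, 20)+(20, 13)]
   so M = (18, 33/2)

B = (20, 13)
M = (18, 33/2)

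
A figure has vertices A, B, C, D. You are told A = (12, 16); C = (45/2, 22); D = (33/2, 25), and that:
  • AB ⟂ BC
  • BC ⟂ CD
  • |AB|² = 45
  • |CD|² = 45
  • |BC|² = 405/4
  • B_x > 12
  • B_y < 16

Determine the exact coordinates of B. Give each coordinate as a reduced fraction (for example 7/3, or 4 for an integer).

B = (18, 13)

1. B_x = 18  [[BC ⟂ CD ⇒ 6x-3y-69=0] ∩ [|B−(12, 16)|²=45]]
2. B_y = 13  [[BC ⟂ CD ⇒ 6x-3y-69=0] ∩ [|B−(12, 16)|²=45]]
   so B = (18, 13)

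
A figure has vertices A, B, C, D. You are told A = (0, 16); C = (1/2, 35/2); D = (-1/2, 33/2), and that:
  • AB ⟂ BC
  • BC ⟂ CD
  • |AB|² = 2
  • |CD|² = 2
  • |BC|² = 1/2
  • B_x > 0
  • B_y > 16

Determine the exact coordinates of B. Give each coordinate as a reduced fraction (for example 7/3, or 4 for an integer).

B = (1, 17)

1. B_x = 1  [[BC ⟂ CD ⇒ 1x+1y-18=0] ∩ [|B−(0, 16)|²=2]]
2. B_y = 17  [[BC ⟂ CD ⇒ 1x+1y-18=0] ∩ [|B−(0, 16)|²=2]]
   so B = (1, 17)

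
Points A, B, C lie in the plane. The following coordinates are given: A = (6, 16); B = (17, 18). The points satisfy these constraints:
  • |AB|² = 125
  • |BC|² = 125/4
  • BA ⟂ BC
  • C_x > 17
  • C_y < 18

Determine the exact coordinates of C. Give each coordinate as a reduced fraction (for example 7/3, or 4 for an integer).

C = (18, 25/2)

1. C_x = 18  [[BA ⟂ BC ⇒ -11x-2y+223=0] ∩ [|C−(17, 18)|²=125/4]]
2. C_y = 25/2  [[BA ⟂ BC ⇒ -11x-2y+223=0] ∩ [|C−(17, 18)|²=125/4]]
   so C = (18, 25/2)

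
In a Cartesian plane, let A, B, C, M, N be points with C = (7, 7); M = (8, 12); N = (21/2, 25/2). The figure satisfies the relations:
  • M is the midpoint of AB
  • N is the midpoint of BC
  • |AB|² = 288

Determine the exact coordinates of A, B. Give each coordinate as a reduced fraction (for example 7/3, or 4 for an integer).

A = (2, 6)
B = (14, 18)

1. B_x = 14  [B = 2·N−C = 2·(21/2, 25/2)−(7, 7)]
2. B_y = 18  [B = 2·N−C = 2·(21/2, 25/2)−(7, 7)]
   so B = (14, 18)
3. A_x = 2  [A = 2·M−B = 2·(8, 12)−(14, 18)]
4. A_y = 6  [A = 2·M−B = 2·(8, 12)−(14, 18)]
   so A = (2, 6)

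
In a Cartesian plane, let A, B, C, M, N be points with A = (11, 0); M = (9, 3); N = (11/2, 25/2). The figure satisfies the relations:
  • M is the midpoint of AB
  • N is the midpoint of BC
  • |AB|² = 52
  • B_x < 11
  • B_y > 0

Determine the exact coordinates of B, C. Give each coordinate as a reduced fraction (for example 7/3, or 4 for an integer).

1. B_x = 7  [B = 2·M−A = 2·(9, 3)−(11, 0)]
2. B_y = 6  [B = 2·M−A = 2·(9, 3)−(11, 0)]
   so B = (7, 6)
3. C_x = 4  [C = 2·N−B = 2·(11/2, 25/2)−(7, 6)]
4. C_y = 19  [C = 2·N−B = 2·(11/2, 25/2)−(7, 6)]
   so C = (4, 19)

B = (7, 6)
C = (4, 19)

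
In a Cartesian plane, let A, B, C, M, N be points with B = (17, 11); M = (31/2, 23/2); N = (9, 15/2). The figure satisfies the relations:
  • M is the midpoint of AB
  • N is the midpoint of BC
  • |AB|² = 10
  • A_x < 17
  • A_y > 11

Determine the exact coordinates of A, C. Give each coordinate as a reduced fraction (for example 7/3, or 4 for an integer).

1. A_x = 14  [A = 2·M−B = 2·(31/2, 23/2)−(17, 11)]
2. A_y = 12  [A = 2·M−B = 2·(31/2, 23/2)−(17, 11)]
   so A = (14, 12)
3. C_x = 1  [C = 2·N−B = 2·(9, 15/2)−(17, 11)]
4. C_y = 4  [C = 2·N−B = 2·(9, 15/2)−(17, 11)]
   so C = (1, 4)

A = (14, 12)
C = (1, 4)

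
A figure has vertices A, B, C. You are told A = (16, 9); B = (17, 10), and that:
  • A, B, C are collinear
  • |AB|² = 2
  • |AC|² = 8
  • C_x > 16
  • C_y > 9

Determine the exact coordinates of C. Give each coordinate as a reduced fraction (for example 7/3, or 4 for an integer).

C = (18, 11)

1. C_x = 18  [[A, B, C are collinear ⇒ -1x+1y+7=0] ∩ [|C−(16, 9)|²=8]]
2. C_y = 11  [[A, B, C are collinear ⇒ -1x+1y+7=0] ∩ [|C−(16, 9)|²=8]]
   so C = (18, 11)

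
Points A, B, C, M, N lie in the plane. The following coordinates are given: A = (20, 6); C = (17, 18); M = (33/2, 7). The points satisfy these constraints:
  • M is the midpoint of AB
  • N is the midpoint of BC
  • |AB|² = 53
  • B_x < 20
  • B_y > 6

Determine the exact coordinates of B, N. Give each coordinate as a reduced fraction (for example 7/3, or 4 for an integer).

B = (13, 8)
N = (15, 13)

1. B_x = 13  [B = 2·M−A = 2·(33/2, 7)−(20, 6)]
2. B_y = 8  [B = 2·M−A = 2·(33/2, 7)−(20, 6)]
   so B = (13, 8)
3. N_x = 15  [2·N = B+C = (13, 8)+(17, 18)]
4. N_y = 13  [2·N = B+C = (13, 8)+(17, 18)]
   so N = (15, 13)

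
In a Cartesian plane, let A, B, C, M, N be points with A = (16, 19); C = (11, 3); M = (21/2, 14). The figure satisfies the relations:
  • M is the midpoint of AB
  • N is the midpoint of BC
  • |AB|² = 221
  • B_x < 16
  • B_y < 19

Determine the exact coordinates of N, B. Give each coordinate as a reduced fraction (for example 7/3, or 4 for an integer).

1. B_x = 5  [B = 2·M−A = 2·(21/2, 14)−(16, 19)]
2. B_y = 9  [B = 2·M−A = 2·(21/2, 14)−(16, 19)]
   so B = (5, 9)
3. N_x = 8  [2·N = B+C = (5, 9)+(11, 3)]
4. N_y = 6  [2·N = B+C = (5, 9)+(11, 3)]
   so N = (8, 6)

N = (8, 6)
B = (5, 9)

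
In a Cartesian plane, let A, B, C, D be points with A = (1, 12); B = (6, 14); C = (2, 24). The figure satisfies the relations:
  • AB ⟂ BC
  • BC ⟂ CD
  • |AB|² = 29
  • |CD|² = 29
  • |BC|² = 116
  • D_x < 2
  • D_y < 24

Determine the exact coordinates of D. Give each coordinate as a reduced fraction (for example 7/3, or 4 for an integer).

D = (-3, 22)

1. D_x = -3  [[BC ⟂ CD ⇒ -4x+10y-232=0] ∩ [|D−(2, 24)|²=29]]
2. D_y = 22  [[BC ⟂ CD ⇒ -4x+10y-232=0] ∩ [|D−(2, 24)|²=29]]
   so D = (-3, 22)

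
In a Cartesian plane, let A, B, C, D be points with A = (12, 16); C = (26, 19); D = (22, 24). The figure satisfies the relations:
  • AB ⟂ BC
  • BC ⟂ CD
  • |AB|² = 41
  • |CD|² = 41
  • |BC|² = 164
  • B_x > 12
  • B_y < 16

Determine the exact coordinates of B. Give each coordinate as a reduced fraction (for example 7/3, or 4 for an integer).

B = (16, 11)

1. B_x = 16  [[BC ⟂ CD ⇒ 4x-5y-9=0] ∩ [|B−(12, 16)|²=41]]
2. B_y = 11  [[BC ⟂ CD ⇒ 4x-5y-9=0] ∩ [|B−(12, 16)|²=41]]
   so B = (16, 11)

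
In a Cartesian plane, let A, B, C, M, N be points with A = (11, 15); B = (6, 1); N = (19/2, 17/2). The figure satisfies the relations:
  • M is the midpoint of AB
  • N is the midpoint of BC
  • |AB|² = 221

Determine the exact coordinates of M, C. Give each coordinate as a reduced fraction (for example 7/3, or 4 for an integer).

M = (17/2, 8)
C = (13, 16)

1. M_x = 17/2  [2·M = A+B = (11, 15)+(6, 1)]
2. M_y = 8  [2·M = A+B = (11, 15)+(6, 1)]
   so M = (17/2, 8)
3. C_x = 13  [C = 2·N−B = 2·(19/2, 17/2)−(6, 1)]
4. C_y = 16  [C = 2·N−B = 2·(19/2, 17/2)−(6, 1)]
   so C = (13, 16)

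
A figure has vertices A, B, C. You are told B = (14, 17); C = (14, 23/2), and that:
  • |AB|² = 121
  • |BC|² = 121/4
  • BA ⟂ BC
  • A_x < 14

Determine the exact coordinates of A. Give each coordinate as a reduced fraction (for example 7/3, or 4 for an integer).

1. A_x = 3  [[BA ⟂ BC ⇒ -11/2y+187/2=0] ∩ [|A−(14, 17)|²=121]]
2. A_y = 17  [[BA ⟂ BC ⇒ -11/2y+187/2=0] ∩ [|A−(14, 17)|²=121]]
   so A = (3, 17)

A = (3, 17)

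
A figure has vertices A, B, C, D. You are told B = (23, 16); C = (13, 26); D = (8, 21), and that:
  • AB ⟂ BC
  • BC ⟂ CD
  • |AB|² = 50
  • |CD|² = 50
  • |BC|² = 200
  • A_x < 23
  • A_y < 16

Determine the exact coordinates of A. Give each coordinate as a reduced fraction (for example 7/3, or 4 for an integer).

1. A_x = 18  [[AB ⟂ BC ⇒ 10x-10y-70=0] ∩ [|A−(23, 16)|²=50]]
2. A_y = 11  [[AB ⟂ BC ⇒ 10x-10y-70=0] ∩ [|A−(23, 16)|²=50]]
   so A = (18, 11)

A = (18, 11)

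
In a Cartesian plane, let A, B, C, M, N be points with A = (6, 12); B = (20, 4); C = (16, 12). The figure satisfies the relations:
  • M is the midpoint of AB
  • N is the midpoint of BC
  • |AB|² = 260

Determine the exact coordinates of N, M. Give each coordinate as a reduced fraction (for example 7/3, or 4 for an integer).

N = (18, 8)
M = (13, 8)

1. M_x = 13  [2·M = A+B = (6, 12)+(20, 4)]
2. M_y = 8  [2·M = A+B = (6, 12)+(20, 4)]
   so M = (13, 8)
3. N_x = 18  [2·N = B+C = (20, 4)+(16, 12)]
4. N_y = 8  [2·N = B+C = (20, 4)+(16, 12)]
   so N = (18, 8)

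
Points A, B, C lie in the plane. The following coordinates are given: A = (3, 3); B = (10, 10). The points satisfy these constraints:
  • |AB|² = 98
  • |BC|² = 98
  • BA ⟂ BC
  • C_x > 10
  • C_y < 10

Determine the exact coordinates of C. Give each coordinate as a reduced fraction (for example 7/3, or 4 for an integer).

C = (17, 3)

1. C_x = 17  [[BA ⟂ BC ⇒ -7x-7y+140=0] ∩ [|C−(10, 10)|²=98]]
2. C_y = 3  [[BA ⟂ BC ⇒ -7x-7y+140=0] ∩ [|C−(10, 10)|²=98]]
   so C = (17, 3)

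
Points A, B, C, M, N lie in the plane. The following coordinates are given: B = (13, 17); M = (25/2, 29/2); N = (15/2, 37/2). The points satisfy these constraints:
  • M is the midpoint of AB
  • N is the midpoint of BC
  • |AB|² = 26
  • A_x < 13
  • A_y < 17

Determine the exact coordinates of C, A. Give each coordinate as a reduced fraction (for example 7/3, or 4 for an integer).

C = (2, 20)
A = (12, 12)

1. A_x = 12  [A = 2·M−B = 2·(25/2, 29/2)−(13, 17)]
2. A_y = 12  [A = 2·M−B = 2·(25/2, 29/2)−(13, 17)]
   so A = (12, 12)
3. C_x = 2  [C = 2·N−B = 2·(15/2, 37/2)−(13, 17)]
4. C_y = 20  [C = 2·N−B = 2·(15/2, 37/2)−(13, 17)]
   so C = (2, 20)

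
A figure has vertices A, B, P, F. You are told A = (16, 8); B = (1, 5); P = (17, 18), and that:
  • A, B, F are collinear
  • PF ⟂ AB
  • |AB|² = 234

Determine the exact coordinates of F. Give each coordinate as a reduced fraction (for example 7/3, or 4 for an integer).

F = (491/26, 223/26)

1. F_x = 491/26  [[A, B, F are collinear ⇒ 3x-15y+72=0] ∩ [PF ⟂ AB ⇒ -15x-3y+309=0]]
2. F_y = 223/26  [[A, B, F are collinear ⇒ 3x-15y+72=0] ∩ [PF ⟂ AB ⇒ -15x-3y+309=0]]
   so F = (491/26, 223/26)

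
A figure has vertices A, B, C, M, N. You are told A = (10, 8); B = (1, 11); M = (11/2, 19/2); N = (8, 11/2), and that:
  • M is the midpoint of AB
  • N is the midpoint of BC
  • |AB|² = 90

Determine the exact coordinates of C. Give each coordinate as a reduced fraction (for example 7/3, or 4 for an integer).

C = (15, 0)

1. C_x = 15  [C = 2·N−B = 2·(8, 11/2)−(1, 11)]
2. C_y = 0  [C = 2·N−B = 2·(8, 11/2)−(1, 11)]
   so C = (15, 0)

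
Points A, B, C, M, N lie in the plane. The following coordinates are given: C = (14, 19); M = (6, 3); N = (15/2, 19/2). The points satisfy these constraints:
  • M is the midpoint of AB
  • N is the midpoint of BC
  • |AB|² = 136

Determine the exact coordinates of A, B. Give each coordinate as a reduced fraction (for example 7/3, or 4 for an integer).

1. B_x = 1  [B = 2·N−C = 2·(15/2, 19/2)−(14, 19)]
2. B_y = 0  [B = 2·N−C = 2·(15/2, 19/2)−(14, 19)]
   so B = (1, 0)
3. A_x = 11  [A = 2·M−B = 2·(6, 3)−(1, 0)]
4. A_y = 6  [A = 2·M−B = 2·(6, 3)−(1, 0)]
   so A = (11, 6)

A = (11, 6)
B = (1, 0)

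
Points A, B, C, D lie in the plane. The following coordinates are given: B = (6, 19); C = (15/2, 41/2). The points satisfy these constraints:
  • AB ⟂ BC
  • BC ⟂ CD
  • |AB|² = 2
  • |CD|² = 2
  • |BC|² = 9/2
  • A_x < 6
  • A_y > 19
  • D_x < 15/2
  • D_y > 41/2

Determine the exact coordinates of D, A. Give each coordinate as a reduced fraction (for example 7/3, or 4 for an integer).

D = (13/2, 43/2)
A = (5, 20)

1. D_x = 13/2  [[BC ⟂ CD ⇒ 3/2x+3/2y-42=0] ∩ [|D−(15/2, 41/2)|²=2]]
2. D_y = 43/2  [[BC ⟂ CD ⇒ 3/2x+3/2y-42=0] ∩ [|D−(15/2, 41/2)|²=2]]
   so D = (13/2, 43/2)
3. A_x = 5  [[AB ⟂ BC ⇒ -3/2x-3/2y+75/2=0] ∩ [|A−(6, 19)|²=2]]
4. A_y = 20  [[AB ⟂ BC ⇒ -3/2x-3/2y+75/2=0] ∩ [|A−(6, 19)|²=2]]
   so A = (5, 20)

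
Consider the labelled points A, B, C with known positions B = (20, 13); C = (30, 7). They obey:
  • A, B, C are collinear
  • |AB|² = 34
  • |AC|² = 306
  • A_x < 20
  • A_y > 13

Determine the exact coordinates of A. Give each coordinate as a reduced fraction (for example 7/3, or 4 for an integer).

1. A_x = 15  [[A, B, C are collinear ⇒ 6x+10y-250=0] ∩ [|A−(20, 13)|²=34]]
2. A_y = 16  [[A, B, C are collinear ⇒ 6x+10y-250=0] ∩ [|A−(20, 13)|²=34]]
   so A = (15, 16)

A = (15, 16)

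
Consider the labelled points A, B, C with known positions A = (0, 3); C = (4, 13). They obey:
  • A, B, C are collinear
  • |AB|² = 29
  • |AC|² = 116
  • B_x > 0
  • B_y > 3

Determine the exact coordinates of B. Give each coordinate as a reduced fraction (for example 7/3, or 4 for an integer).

1. B_x = 2  [[A, B, C are collinear ⇒ 10x-4y+12=0] ∩ [|B−(0, 3)|²=29]]
2. B_y = 8  [[A, B, C are collinear ⇒ 10x-4y+12=0] ∩ [|B−(0, 3)|²=29]]
   so B = (2, 8)

B = (2, 8)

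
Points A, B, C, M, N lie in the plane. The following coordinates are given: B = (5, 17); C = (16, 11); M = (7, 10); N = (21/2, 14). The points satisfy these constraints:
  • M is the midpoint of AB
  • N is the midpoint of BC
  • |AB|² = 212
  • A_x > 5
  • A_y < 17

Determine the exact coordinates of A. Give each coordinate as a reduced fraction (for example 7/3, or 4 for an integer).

A = (9, 3)

1. A_x = 9  [A = 2·M−B = 2·(7, 10)−(5, 17)]
2. A_y = 3  [A = 2·M−B = 2·(7, 10)−(5, 17)]
   so A = (9, 3)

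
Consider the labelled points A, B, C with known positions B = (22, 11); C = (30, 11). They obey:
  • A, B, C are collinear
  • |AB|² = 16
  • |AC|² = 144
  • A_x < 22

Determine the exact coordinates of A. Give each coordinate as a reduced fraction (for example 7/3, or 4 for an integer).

1. A_x = 18  [[A, B, C are collinear ⇒ 8y-88=0] ∩ [|A−(22, 11)|²=16]]
2. A_y = 11  [[A, B, C are collinear ⇒ 8y-88=0] ∩ [|A−(22, 11)|²=16]]
   so A = (18, 11)

A = (18, 11)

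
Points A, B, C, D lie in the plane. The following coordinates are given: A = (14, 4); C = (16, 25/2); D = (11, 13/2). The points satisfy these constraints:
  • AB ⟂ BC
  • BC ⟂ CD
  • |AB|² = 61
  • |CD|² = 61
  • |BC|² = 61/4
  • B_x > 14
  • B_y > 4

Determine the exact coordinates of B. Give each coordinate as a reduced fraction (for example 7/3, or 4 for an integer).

B = (19, 10)

1. B_x = 19  [[BC ⟂ CD ⇒ 5x+6y-155=0] ∩ [|B−(14, 4)|²=61]]
2. B_y = 10  [[BC ⟂ CD ⇒ 5x+6y-155=0] ∩ [|B−(14, 4)|²=61]]
   so B = (19, 10)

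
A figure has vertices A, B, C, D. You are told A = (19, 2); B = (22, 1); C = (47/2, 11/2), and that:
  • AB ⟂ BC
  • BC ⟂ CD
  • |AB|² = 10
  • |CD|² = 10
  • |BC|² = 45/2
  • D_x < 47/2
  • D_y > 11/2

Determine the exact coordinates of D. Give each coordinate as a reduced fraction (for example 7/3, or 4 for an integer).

D = (41/2, 13/2)

1. D_x = 41/2  [[BC ⟂ CD ⇒ 3/2x+9/2y-60=0] ∩ [|D−(47/2, 11/2)|²=10]]
2. D_y = 13/2  [[BC ⟂ CD ⇒ 3/2x+9/2y-60=0] ∩ [|D−(47/2, 11/2)|²=10]]
   so D = (41/2, 13/2)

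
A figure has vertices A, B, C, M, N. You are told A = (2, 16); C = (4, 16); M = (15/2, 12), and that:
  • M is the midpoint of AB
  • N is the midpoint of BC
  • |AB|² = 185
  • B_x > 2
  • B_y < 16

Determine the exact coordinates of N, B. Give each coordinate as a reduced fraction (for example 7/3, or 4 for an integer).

1. B_x = 13  [B = 2·M−A = 2·(15/2, 12)−(2, 16)]
2. B_y = 8  [B = 2·M−A = 2·(15/2, 12)−(2, 16)]
   so B = (13, 8)
3. N_x = 17/2  [2·N = B+C = (13, 8)+(4, 16)]
4. N_y = 12  [2·N = B+C = (13, 8)+(4, 16)]
   so N = (17/2, 12)

N = (17/2, 12)
B = (13, 8)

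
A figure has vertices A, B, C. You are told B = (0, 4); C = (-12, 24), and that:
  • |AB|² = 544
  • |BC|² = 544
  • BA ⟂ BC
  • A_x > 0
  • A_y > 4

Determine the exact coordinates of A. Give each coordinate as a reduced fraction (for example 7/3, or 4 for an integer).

1. A_x = 20  [[BA ⟂ BC ⇒ -12x+20y-80=0] ∩ [|A−(0, 4)|²=544]]
2. A_y = 16  [[BA ⟂ BC ⇒ -12x+20y-80=0] ∩ [|A−(0, 4)|²=544]]
   so A = (20, 16)

A = (20, 16)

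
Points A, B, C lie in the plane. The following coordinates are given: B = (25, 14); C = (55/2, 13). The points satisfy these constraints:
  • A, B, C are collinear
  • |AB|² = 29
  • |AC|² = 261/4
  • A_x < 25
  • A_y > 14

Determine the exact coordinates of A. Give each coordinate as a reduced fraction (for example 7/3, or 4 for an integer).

A = (20, 16)

1. A_x = 20  [[A, B, C are collinear ⇒ 1x+5/2y-60=0] ∩ [|A−(25, 14)|²=29]]
2. A_y = 16  [[A, B, C are collinear ⇒ 1x+5/2y-60=0] ∩ [|A−(25, 14)|²=29]]
   so A = (20, 16)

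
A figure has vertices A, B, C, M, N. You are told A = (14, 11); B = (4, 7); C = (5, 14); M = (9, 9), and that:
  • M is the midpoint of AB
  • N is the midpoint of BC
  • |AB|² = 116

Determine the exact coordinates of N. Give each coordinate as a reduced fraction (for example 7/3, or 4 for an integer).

N = (9/2, 21/2)

1. N_x = 9/2  [2·N = B+C = (4, 7)+(5, 14)]
2. N_y = 21/2  [2·N = B+C = (4, 7)+(5, 14)]
   so N = (9/2, 21/2)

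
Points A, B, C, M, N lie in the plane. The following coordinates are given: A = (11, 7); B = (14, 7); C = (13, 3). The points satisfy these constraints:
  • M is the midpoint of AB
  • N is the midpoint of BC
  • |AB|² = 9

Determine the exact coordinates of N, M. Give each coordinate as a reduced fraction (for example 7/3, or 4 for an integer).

1. M_x = 25/2  [2·M = A+B = (11, 7)+(14, 7)]
2. M_y = 7  [2·M = A+B = (11, 7)+(14, 7)]
   so M = (25/2, 7)
3. N_x = 27/2  [2·N = B+C = (14, 7)+(13, 3)]
4. N_y = 5  [2·N = B+C = (14, 7)+(13, 3)]
   so N = (27/2, 5)

N = (27/2, 5)
M = (25/2, 7)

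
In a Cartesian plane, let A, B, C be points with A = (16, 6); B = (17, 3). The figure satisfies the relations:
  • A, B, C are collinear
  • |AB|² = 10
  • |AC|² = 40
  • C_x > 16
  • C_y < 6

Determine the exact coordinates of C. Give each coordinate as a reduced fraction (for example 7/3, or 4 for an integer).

C = (18, 0)

1. C_x = 18  [[A, B, C are collinear ⇒ 3x+1y-54=0] ∩ [|C−(16, 6)|²=40]]
2. C_y = 0  [[A, B, C are collinear ⇒ 3x+1y-54=0] ∩ [|C−(16, 6)|²=40]]
   so C = (18, 0)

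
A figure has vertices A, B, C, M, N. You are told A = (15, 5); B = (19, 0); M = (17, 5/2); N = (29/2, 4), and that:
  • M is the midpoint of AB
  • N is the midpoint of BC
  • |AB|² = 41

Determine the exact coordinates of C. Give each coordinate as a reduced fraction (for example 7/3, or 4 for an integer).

1. C_x = 10  [C = 2·N−B = 2·(29/2, 4)−(19, 0)]
2. C_y = 8  [C = 2·N−B = 2·(29/2, 4)−(19, 0)]
   so C = (10, 8)

C = (10, 8)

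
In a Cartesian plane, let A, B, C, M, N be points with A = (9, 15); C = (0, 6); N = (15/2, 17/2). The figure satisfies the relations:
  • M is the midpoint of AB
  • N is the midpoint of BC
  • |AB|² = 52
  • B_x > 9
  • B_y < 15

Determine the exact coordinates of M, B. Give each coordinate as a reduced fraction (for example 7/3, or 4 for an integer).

M = (12, 13)
B = (15, 11)

1. B_x = 15  [B = 2·N−C = 2·(15/2, 17/2)−(0, 6)]
2. B_y = 11  [B = 2·N−C = 2·(15/2, 17/2)−(0, 6)]
   so B = (15, 11)
3. M_x = 12  [2·M = A+B = (9, 15)+(15, 11)]
4. M_y = 13  [2·M = A+B = (9, 15)+(15, 11)]
   so M = (12, 13)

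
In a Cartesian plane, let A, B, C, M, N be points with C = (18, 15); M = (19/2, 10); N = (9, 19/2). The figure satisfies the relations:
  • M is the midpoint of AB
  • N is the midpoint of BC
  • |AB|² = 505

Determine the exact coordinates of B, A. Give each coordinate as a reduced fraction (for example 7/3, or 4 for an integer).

1. B_x = 0  [B = 2·N−C = 2·(9, 19/2)−(18, 15)]
2. B_y = 4  [B = 2·N−C = 2·(9, 19/2)−(18, 15)]
   so B = (0, 4)
3. A_x = 19  [A = 2·M−B = 2·(19/2, 10)−(0, 4)]
4. A_y = 16  [A = 2·M−B = 2·(19/2, 10)−(0, 4)]
   so A = (19, 16)

B = (0, 4)
A = (19, 16)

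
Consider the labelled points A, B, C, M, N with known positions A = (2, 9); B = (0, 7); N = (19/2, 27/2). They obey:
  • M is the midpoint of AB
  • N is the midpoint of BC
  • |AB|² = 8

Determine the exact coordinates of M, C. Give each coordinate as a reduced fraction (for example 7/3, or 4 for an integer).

M = (1, 8)
C = (19, 20)

1. M_x = 1  [2·M = A+B = (2, 9)+(0, 7)]
2. M_y = 8  [2·M = A+B = (2, 9)+(0, 7)]
   so M = (1, 8)
3. C_x = 19  [C = 2·N−B = 2·(19/2, 27/2)−(0, 7)]
4. C_y = 20  [C = 2·N−B = 2·(19/2, 27/2)−(0, 7)]
   so C = (19, 20)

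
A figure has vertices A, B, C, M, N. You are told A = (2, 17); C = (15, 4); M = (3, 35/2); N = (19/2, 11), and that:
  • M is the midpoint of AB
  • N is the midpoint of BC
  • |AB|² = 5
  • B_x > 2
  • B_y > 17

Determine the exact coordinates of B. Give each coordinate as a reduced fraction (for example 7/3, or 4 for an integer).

B = (4, 18)

1. B_x = 4  [B = 2·M−A = 2·(3, 35/2)−(2, 17)]
2. B_y = 18  [B = 2·M−A = 2·(3, 35/2)−(2, 17)]
   so B = (4, 18)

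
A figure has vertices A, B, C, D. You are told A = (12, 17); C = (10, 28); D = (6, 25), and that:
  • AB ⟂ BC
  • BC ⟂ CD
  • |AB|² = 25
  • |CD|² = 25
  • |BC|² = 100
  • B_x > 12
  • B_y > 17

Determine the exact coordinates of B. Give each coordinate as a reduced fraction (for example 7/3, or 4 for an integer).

B = (16, 20)

1. B_x = 16  [[BC ⟂ CD ⇒ 4x+3y-124=0] ∩ [|B−(12, 17)|²=25]]
2. B_y = 20  [[BC ⟂ CD ⇒ 4x+3y-124=0] ∩ [|B−(12, 17)|²=25]]
   so B = (16, 20)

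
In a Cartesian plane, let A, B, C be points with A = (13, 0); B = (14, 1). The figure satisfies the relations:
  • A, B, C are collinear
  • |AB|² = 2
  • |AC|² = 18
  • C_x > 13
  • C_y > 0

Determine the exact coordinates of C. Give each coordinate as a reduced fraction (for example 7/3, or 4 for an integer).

C = (16, 3)

1. C_x = 16  [[A, B, C are collinear ⇒ -1x+1y+13=0] ∩ [|C−(13, 0)|²=18]]
2. C_y = 3  [[A, B, C are collinear ⇒ -1x+1y+13=0] ∩ [|C−(13, 0)|²=18]]
   so C = (16, 3)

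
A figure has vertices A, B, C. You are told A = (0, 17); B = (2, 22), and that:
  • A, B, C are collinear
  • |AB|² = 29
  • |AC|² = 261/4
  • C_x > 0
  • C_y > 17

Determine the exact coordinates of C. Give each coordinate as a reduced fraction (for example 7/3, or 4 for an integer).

C = (3, 49/2)

1. C_x = 3  [[A, B, C are collinear ⇒ -5x+2y-34=0] ∩ [|C−(0, 17)|²=261/4]]
2. C_y = 49/2  [[A, B, C are collinear ⇒ -5x+2y-34=0] ∩ [|C−(0, 17)|²=261/4]]
   so C = (3, 49/2)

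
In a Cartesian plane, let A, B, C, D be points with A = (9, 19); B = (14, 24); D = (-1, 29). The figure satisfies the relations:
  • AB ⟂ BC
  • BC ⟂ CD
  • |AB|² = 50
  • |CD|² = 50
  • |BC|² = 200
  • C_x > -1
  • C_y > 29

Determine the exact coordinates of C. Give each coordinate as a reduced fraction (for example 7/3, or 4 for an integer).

C = (4, 34)

1. C_x = 4  [[AB ⟂ BC ⇒ 5x+5y-190=0] ∩ [|C−(-1, 29)|²=50]]
2. C_y = 34  [[AB ⟂ BC ⇒ 5x+5y-190=0] ∩ [|C−(-1, 29)|²=50]]
   so C = (4, 34)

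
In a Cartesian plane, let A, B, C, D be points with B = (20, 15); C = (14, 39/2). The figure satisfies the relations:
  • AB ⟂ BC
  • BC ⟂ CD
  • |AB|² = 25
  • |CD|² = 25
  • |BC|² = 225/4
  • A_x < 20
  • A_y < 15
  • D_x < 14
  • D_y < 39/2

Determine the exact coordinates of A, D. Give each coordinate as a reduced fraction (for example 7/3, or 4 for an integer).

A = (17, 11)
D = (11, 31/2)

1. A_x = 17  [[AB ⟂ BC ⇒ 6x-9/2y-105/2=0] ∩ [|A−(20, 15)|²=25]]
2. A_y = 11  [[AB ⟂ BC ⇒ 6x-9/2y-105/2=0] ∩ [|A−(20, 15)|²=25]]
   so A = (17, 11)
3. D_x = 11  [[BC ⟂ CD ⇒ -6x+9/2y-15/4=0] ∩ [|D−(14, 39/2)|²=25]]
4. D_y = 31/2  [[BC ⟂ CD ⇒ -6x+9/2y-15/4=0] ∩ [|D−(14, 39/2)|²=25]]
   so D = (11, 31/2)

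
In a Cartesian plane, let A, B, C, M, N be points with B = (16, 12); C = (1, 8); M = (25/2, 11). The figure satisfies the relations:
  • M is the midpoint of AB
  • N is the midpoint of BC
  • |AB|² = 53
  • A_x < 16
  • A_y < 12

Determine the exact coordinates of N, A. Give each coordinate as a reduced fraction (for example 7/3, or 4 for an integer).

N = (17/2, 10)
A = (9, 10)

1. A_x = 9  [A = 2·M−B = 2·(25/2, 11)−(16, 12)]
2. A_y = 10  [A = 2·M−B = 2·(25/2, 11)−(16, 12)]
   so A = (9, 10)
3. N_x = 17/2  [2·N = B+C = (16, 12)+(1, 8)]
4. N_y = 10  [2·N = B+C = (16, 12)+(1, 8)]
   so N = (17/2, 10)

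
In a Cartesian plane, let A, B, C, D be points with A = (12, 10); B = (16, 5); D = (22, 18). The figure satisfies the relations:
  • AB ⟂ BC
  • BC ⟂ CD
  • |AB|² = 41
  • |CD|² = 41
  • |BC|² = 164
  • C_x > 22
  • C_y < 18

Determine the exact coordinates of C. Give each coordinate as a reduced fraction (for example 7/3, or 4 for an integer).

1. C_x = 26  [[AB ⟂ BC ⇒ 4x-5y-39=0] ∩ [|C−(22, 18)|²=41]]
2. C_y = 13  [[AB ⟂ BC ⇒ 4x-5y-39=0] ∩ [|C−(22, 18)|²=41]]
   so C = (26, 13)

C = (26, 13)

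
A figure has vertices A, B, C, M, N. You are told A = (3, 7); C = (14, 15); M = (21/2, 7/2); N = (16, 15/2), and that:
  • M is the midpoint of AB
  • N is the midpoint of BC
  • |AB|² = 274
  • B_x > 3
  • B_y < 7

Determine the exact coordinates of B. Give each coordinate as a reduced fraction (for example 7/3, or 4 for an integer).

1. B_x = 18  [B = 2·M−A = 2·(21/2, 7/2)−(3, 7)]
2. B_y = 0  [B = 2·M−A = 2·(21/2, 7/2)−(3, 7)]
   so B = (18, 0)

B = (18, 0)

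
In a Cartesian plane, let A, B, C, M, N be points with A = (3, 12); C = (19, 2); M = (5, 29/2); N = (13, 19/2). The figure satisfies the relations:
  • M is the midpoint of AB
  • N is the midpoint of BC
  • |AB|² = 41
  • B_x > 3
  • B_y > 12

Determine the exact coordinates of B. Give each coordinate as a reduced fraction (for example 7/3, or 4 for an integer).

1. B_x = 7  [B = 2·M−A = 2·(5, 29/2)−(3, 12)]
2. B_y = 17  [B = 2·M−A = 2·(5, 29/2)−(3, 12)]
   so B = (7, 17)

B = (7, 17)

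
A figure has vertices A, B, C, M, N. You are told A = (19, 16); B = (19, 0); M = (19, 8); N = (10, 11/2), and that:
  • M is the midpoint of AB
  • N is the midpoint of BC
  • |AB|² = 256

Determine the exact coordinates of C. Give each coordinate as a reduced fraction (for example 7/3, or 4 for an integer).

1. C_x = 1  [C = 2·N−B = 2·(10, 11/2)−(19, 0)]
2. C_y = 11  [C = 2·N−B = 2·(10, 11/2)−(19, 0)]
   so C = (1, 11)

C = (1, 11)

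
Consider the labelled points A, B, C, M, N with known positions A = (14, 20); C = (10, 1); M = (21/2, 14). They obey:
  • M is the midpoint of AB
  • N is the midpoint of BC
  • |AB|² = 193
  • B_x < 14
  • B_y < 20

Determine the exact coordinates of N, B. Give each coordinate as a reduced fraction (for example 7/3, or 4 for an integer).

N = (17/2, 9/2)
B = (7, 8)

1. B_x = 7  [B = 2·M−A = 2·(21/2, 14)−(14, 20)]
2. B_y = 8  [B = 2·M−A = 2·(21/2, 14)−(14, 20)]
   so B = (7, 8)
3. N_x = 17/2  [2·N = B+C = (7, 8)+(10, 1)]
4. N_y = 9/2  [2·N = B+C = (7, 8)+(10, 1)]
   so N = (17/2, 9/2)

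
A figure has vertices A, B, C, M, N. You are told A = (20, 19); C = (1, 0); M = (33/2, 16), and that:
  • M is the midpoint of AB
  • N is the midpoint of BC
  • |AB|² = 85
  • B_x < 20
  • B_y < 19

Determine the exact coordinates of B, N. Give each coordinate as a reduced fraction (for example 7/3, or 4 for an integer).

B = (13, 13)
N = (7, 13/2)

1. B_x = 13  [B = 2·M−A = 2·(33/2, 16)−(20, 19)]
2. B_y = 13  [B = 2·M−A = 2·(33/2, 16)−(20, 19)]
   so B = (13, 13)
3. N_x = 7  [2·N = B+C = (13, 13)+(1, 0)]
4. N_y = 13/2  [2·N = B+C = (13, 13)+(1, 0)]
   so N = (7, 13/2)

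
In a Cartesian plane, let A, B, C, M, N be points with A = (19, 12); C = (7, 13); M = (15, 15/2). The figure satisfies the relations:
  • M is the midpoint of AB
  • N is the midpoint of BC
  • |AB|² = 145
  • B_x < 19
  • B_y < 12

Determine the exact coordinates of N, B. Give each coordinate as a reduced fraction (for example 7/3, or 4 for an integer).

1. B_x = 11  [B = 2·M−A = 2·(15, 15/2)−(19, 12)]
2. B_y = 3  [B = 2·M−A = 2·(15, 15/2)−(19, 12)]
   so B = (11, 3)
3. N_x = 9  [2·N = B+C = (11, 3)+(7, 13)]
4. N_y = 8  [2·N = B+C = (11, 3)+(7, 13)]
   so N = (9, 8)

N = (9, 8)
B = (11, 3)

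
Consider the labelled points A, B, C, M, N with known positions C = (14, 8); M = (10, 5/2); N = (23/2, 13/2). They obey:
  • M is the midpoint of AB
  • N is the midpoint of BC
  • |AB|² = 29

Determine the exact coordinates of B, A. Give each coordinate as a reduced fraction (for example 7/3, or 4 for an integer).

B = (9, 5)
A = (11, 0)

1. B_x = 9  [B = 2·N−C = 2·(23/2, 13/2)−(14, 8)]
2. B_y = 5  [B = 2·N−C = 2·(23/2, 13/2)−(14, 8)]
   so B = (9, 5)
3. A_x = 11  [A = 2·M−B = 2·(10, 5/2)−(9, 5)]
4. A_y = 0  [A = 2·M−B = 2·(10, 5/2)−(9, 5)]
   so A = (11, 0)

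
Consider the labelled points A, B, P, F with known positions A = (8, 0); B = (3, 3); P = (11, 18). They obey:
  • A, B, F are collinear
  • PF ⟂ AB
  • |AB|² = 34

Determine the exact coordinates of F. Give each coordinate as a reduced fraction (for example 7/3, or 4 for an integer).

F = (77/34, 117/34)

1. F_x = 77/34  [[A, B, F are collinear ⇒ -3x-5y+24=0] ∩ [PF ⟂ AB ⇒ -5x+3y+1=0]]
2. F_y = 117/34  [[A, B, F are collinear ⇒ -3x-5y+24=0] ∩ [PF ⟂ AB ⇒ -5x+3y+1=0]]
   so F = (77/34, 117/34)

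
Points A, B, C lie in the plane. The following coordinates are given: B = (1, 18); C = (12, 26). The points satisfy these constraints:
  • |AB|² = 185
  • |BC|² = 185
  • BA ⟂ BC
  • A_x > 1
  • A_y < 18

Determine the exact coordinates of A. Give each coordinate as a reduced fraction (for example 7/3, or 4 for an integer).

1. A_x = 9  [[BA ⟂ BC ⇒ 11x+8y-155=0] ∩ [|A−(1, 18)|²=185]]
2. A_y = 7  [[BA ⟂ BC ⇒ 11x+8y-155=0] ∩ [|A−(1, 18)|²=185]]
   so A = (9, 7)

A = (9, 7)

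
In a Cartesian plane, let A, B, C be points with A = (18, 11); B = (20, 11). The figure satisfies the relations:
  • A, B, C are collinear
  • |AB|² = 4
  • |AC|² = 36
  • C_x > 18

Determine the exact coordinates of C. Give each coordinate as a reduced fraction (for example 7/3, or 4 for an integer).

1. C_x = 24  [[A, B, C are collinear ⇒ 2y-22=0] ∩ [|C−(18, 11)|²=36]]
2. C_y = 11  [[A, B, C are collinear ⇒ 2y-22=0] ∩ [|C−(18, 11)|²=36]]
   so C = (24, 11)

C = (24, 11)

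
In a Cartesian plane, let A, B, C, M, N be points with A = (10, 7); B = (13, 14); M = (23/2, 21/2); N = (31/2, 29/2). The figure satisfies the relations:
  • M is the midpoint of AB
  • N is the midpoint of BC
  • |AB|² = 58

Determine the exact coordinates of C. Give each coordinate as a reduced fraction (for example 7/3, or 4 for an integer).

1. C_x = 18  [C = 2·N−B = 2·(31/2, 29/2)−(13, 14)]
2. C_y = 15  [C = 2·N−B = 2·(31/2, 29/2)−(13, 14)]
   so C = (18, 15)

C = (18, 15)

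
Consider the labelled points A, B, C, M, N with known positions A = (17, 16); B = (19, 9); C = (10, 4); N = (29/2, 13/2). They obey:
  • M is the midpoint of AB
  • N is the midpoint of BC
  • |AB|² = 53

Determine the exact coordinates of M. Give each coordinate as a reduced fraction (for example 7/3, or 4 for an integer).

M = (18, 25/2)

1. M_x = 18  [2·M = A+B = (17, 16)+(19, 9)]
2. M_y = 25/2  [2·M = A+B = (17, 16)+(19, 9)]
   so M = (18, 25/2)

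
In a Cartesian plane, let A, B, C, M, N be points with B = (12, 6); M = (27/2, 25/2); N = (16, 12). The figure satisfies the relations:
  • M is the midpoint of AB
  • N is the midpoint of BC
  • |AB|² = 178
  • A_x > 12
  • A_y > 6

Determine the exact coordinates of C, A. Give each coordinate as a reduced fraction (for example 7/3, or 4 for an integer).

1. A_x = 15  [A = 2·M−B = 2·(27/2, 25/2)−(12, 6)]
2. A_y = 19  [A = 2·M−B = 2·(27/2, 25/2)−(12, 6)]
   so A = (15, 19)
3. C_x = 20  [C = 2·N−B = 2·(16, 12)−(12, 6)]
4. C_y = 18  [C = 2·N−B = 2·(16, 12)−(12, 6)]
   so C = (20, 18)

C = (20, 18)
A = (15, 19)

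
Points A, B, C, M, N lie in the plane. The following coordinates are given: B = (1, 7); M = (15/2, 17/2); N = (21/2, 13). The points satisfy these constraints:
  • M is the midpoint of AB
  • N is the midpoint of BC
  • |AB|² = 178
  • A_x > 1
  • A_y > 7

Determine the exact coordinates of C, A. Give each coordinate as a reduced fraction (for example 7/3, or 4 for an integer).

1. A_x = 14  [A = 2·M−B = 2·(15/2, 17/2)−(1, 7)]
2. A_y = 10  [A = 2·M−B = 2·(15/2, 17/2)−(1, 7)]
   so A = (14, 10)
3. C_x = 20  [C = 2·N−B = 2·(21/2, 13)−(1, 7)]
4. C_y = 19  [C = 2·N−B = 2·(21/2, 13)−(1, 7)]
   so C = (20, 19)

C = (20, 19)
A = (14, 10)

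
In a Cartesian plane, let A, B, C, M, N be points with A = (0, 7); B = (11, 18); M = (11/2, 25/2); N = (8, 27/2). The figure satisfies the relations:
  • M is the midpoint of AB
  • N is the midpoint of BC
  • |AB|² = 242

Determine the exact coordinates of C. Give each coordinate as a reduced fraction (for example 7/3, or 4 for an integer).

1. C_x = 5  [C = 2·N−B = 2·(8, 27/2)−(11, 18)]
2. C_y = 9  [C = 2·N−B = 2·(8, 27/2)−(11, 18)]
   so C = (5, 9)

C = (5, 9)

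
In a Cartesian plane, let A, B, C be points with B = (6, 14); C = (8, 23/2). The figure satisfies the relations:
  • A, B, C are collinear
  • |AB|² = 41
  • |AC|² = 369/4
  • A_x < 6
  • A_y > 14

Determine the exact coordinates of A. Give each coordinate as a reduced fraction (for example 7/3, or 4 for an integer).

1. A_x = 2  [[A, B, C are collinear ⇒ 5/2x+2y-43=0] ∩ [|A−(6, 14)|²=41]]
2. A_y = 19  [[A, B, C are collinear ⇒ 5/2x+2y-43=0] ∩ [|A−(6, 14)|²=41]]
   so A = (2, 19)

A = (2, 19)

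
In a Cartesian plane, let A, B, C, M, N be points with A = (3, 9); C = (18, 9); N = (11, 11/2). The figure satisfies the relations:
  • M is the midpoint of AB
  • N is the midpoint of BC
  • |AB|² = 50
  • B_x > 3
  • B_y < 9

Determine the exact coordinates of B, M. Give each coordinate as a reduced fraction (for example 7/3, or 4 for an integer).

1. B_x = 4  [B = 2·N−C = 2·(11, 11/2)−(18, 9)]
2. B_y = 2  [B = 2·N−C = 2·(11, 11/2)−(18, 9)]
   so B = (4, 2)
3. M_x = 7/2  [2·M = A+B = (3, 9)+(4, 2)]
4. M_y = 11/2  [2·M = A+B = (3, 9)+(4, 2)]
   so M = (7/2, 11/2)

B = (4, 2)
M = (7/2, 11/2)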